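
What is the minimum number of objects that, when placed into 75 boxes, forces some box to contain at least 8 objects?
n = (8 − 1)·75 + 1 = 526

By the generalised pigeonhole principle, to guarantee some box contains ≥ r objects we need more than (r − 1) · k objects total. Threshold: n = (r − 1) · k + 1. With r = 8 and k = 75: n = 7 · 75 + 1 = 525 + 1 = 526. For n = 525 = 7 · 75, we can put exactly 7 objects in every box, avoiding 8 in any single one — so 526 is tight.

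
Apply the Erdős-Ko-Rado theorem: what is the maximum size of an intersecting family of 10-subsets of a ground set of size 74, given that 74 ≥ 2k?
max |F| = C(73, 9) = 97082021465

The Erdős-Ko-Rado theorem states: for n ≥ 2k, an intersecting family of k-subsets of an n-element set has size at most C(n − 1, k − 1), with equality for 'star' families {A ⊆ [n] : |A| = k, i ∈ A} (fix an element i). For n = 74, k = 10: C(73, 9) = 97082021465.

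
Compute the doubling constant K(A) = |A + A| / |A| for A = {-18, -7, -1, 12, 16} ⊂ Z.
K = |A + A| / |A| = 14/5

Enumerate A + A = {a + b : a, b ∈ A}. With |A| = 5, there are |A|^2 = 25 ordered sum pairs; collecting distinct values, A + A = {-36, -25, -19, -14, -8, -6, -2, 5, 9, 11, 15, 24, 28, 32}, so |A + A| = 14. Thus K = 14/5. For comparison, the minimum possible |A + A| over all 5-element sets is 2·5 − 1 = 9 (so min K = 9/5), attained only by arithmetic progressions.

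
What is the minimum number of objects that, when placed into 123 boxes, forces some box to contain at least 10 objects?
n = (10 − 1)·123 + 1 = 1108

By the generalised pigeonhole principle, to guarantee some box contains ≥ r objects we need more than (r − 1) · k objects total. Threshold: n = (r − 1) · k + 1. With r = 10 and k = 123: n = 9 · 123 + 1 = 1107 + 1 = 1108. For n = 1107 = 9 · 123, we can put exactly 9 objects in every box, avoiding 10 in any single one — so 1108 is tight.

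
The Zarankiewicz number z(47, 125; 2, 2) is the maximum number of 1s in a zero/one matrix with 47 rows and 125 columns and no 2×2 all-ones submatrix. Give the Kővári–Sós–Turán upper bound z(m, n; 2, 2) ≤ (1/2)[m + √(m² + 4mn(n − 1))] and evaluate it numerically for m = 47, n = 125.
z(47, 125; 2, 2) ≤ (1/2)[47 + √(47² + 4·47·125·124)] = (1/2)[47 + √2916209] = 877.3456

Kővári–Sós–Turán: let r_1, ..., r_47 be the row sums and z = Σ r_i the total number of 1s. Each pair of columns can share at most one row with both entries 1 (else a 2×2 all-ones block appears), so Σ_i C(r_i, 2) ≤ C(125, 2) = 7750. By convexity Σ_i C(r_i, 2) ≥ 47·C(z/47, 2) = z(z − 47)/(2·47), giving z² − 47z − 47·125·124 ≤ 0 and hence z ≤ (1/2)[47 + √(2209 + 4·728500)] = (1/2)[47 + √2916209] ≈ (1/2)(47 + 1707.6911) = 877.3456.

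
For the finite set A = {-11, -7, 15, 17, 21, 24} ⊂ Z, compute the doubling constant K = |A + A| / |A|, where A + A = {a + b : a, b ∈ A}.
K = |A + A| / |A| = 20/6 = 10/3

Enumerate A + A = {a + b : a, b ∈ A}. With |A| = 6, there are |A|^2 = 36 ordered sum pairs; collecting distinct values, A + A = {-22, -18, -14, 4, 6, 8, 10, 13, 14, 17, 30, 32, 34, 36, 38, 39, 41, 42, 45, 48}, so |A + A| = 20. Thus K = 20/6 = 10/3. For comparison, the minimum possible |A + A| over all 6-element sets is 2·6 − 1 = 11 (so min K = 11/6), attained only by arithmetic progressions.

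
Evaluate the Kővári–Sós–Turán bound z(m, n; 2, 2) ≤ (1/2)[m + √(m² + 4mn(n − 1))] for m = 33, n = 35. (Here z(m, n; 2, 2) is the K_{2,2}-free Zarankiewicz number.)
z(33, 35; 2, 2) ≤ (1/2)[33 + √(33² + 4·33·35·34)] = (1/2)[33 + √158169] = 215.3523

Kővári–Sós–Turán: let r_1, ..., r_33 be the row sums and z = Σ r_i the total number of 1s. Each pair of columns can share at most one row with both entries 1 (else a 2×2 all-ones block appears), so Σ_i C(r_i, 2) ≤ C(35, 2) = 595. By convexity Σ_i C(r_i, 2) ≥ 33·C(z/33, 2) = z(z − 33)/(2·33), giving z² − 33z − 33·35·34 ≤ 0 and hence z ≤ (1/2)[33 + √(1089 + 4·39270)] = (1/2)[33 + √158169] ≈ (1/2)(33 + 397.7047) = 215.3523.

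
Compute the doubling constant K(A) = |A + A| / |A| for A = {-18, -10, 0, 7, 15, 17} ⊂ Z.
K = |A + A| / |A| = 19/6

Enumerate A + A = {a + b : a, b ∈ A}. With |A| = 6, there are |A|^2 = 36 ordered sum pairs; collecting distinct values, A + A = {-36, -28, -20, -18, -11, -10, -3, -1, 0, 5, 7, 14, 15, 17, 22, 24, 30, 32, 34}, so |A + A| = 19. Thus K = 19/6. For comparison, the minimum possible |A + A| over all 6-element sets is 2·6 − 1 = 11 (so min K = 11/6), attained only by arithmetic progressions.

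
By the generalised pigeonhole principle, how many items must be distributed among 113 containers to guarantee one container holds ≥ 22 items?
n = (22 − 1)·113 + 1 = 2374

By the generalised pigeonhole principle, to guarantee some box contains ≥ r objects we need more than (r − 1) · k objects total. Threshold: n = (r − 1) · k + 1. With r = 22 and k = 113: n = 21 · 113 + 1 = 2373 + 1 = 2374. For n = 2373 = 21 · 113, we can put exactly 21 objects in every box, avoiding 22 in any single one — so 2374 is tight.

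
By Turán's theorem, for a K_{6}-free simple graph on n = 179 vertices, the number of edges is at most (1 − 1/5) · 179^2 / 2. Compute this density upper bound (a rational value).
Turán density bound = (4/5) · 179^2/2 = 64082/5 ≈ 12816.4

Turán's theorem: ex(n, K_{r+1}) is achieved by the complete r-partite Turán graph T(n, r) with parts as balanced as possible, and is at most (1 − 1/r) · n^2/2. For r = 5, n = 179: the density bound is (4/5) · 32041/2 = 64082/5 ≈ 12816.4. The integer-valued extremum is e(T(179, 5)) = 12816, which is strictly less than the density bound 64082/5 since 5 ∤ 179 (the parts of T(179, 5) cannot all be equal).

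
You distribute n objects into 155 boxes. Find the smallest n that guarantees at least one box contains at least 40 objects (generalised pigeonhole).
n = (40 − 1)·155 + 1 = 6046

By the generalised pigeonhole principle, to guarantee some box contains ≥ r objects we need more than (r − 1) · k objects total. Threshold: n = (r − 1) · k + 1. With r = 40 and k = 155: n = 39 · 155 + 1 = 6045 + 1 = 6046. For n = 6045 = 39 · 155, we can put exactly 39 objects in every box, avoiding 40 in any single one — so 6046 is tight.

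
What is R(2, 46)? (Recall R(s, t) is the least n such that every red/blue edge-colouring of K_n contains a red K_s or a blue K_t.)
R(2, 46) = 46

R(2, k) = k for all k ≥ 2: in a 2-colouring of K_k, either some edge is red (a red K_2) or all edges are blue (a blue K_k). And K_{45} coloured all-blue has no blue K_46, so R(2, 46) > 45. Hence R(2, 46) = 46.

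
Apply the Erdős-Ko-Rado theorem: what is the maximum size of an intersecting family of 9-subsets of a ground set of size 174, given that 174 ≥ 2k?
max |F| = C(173, 8) = 16885720793019

The Erdős-Ko-Rado theorem states: for n ≥ 2k, an intersecting family of k-subsets of an n-element set has size at most C(n − 1, k − 1), with equality for 'star' families {A ⊆ [n] : |A| = k, i ∈ A} (fix an element i). For n = 174, k = 9: C(173, 8) = 16885720793019.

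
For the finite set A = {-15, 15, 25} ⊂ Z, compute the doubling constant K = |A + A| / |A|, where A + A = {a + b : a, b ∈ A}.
K = |A + A| / |A| = 6/3 = 2

Enumerate A + A = {a + b : a, b ∈ A}. With |A| = 3, there are |A|^2 = 9 ordered sum pairs; collecting distinct values, A + A = {-30, 0, 10, 30, 40, 50}, so |A + A| = 6. Thus K = 6/3 = 2. For comparison, the minimum possible |A + A| over all 3-element sets is 2·3 − 1 = 5 (so min K = 5/3), attained only by arithmetic progressions.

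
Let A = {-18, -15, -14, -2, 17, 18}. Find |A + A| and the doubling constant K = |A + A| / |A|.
K = |A + A| / |A| = 20/6 = 10/3

Enumerate A + A = {a + b : a, b ∈ A}. With |A| = 6, there are |A|^2 = 36 ordered sum pairs; collecting distinct values, A + A = {-36, -33, -32, -30, -29, -28, -20, -17, -16, -4, -1, 0, 2, 3, 4, 15, 16, 34, 35, 36}, so |A + A| = 20. Thus K = 20/6 = 10/3. For comparison, the minimum possible |A + A| over all 6-element sets is 2·6 − 1 = 11 (so min K = 11/6), attained only by arithmetic progressions.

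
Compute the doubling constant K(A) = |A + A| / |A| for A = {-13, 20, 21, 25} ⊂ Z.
K = |A + A| / |A| = 10/4 = 5/2

Enumerate A + A = {a + b : a, b ∈ A}. With |A| = 4, there are |A|^2 = 16 ordered sum pairs; collecting distinct values, A + A = {-26, 7, 8, 12, 40, 41, 42, 45, 46, 50}, so |A + A| = 10. Thus K = 10/4 = 5/2. For comparison, the minimum possible |A + A| over all 4-element sets is 2·4 − 1 = 7 (so min K = 7/4), attained only by arithmetic progressions.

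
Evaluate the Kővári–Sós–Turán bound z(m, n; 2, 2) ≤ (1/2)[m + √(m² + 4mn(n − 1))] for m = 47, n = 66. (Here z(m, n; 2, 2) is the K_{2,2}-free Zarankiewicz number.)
z(47, 66; 2, 2) ≤ (1/2)[47 + √(47² + 4·47·66·65)] = (1/2)[47 + √808729] = 473.1468

Kővári–Sós–Turán: let r_1, ..., r_47 be the row sums and z = Σ r_i the total number of 1s. Each pair of columns can share at most one row with both entries 1 (else a 2×2 all-ones block appears), so Σ_i C(r_i, 2) ≤ C(66, 2) = 2145. By convexity Σ_i C(r_i, 2) ≥ 47·C(z/47, 2) = z(z − 47)/(2·47), giving z² − 47z − 47·66·65 ≤ 0 and hence z ≤ (1/2)[47 + √(2209 + 4·201630)] = (1/2)[47 + √808729] ≈ (1/2)(47 + 899.2936) = 473.1468.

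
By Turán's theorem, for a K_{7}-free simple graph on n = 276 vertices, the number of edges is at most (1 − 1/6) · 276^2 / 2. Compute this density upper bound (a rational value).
Turán density bound = (5/6) · 276^2/2 = 31740

Turán's theorem: ex(n, K_{r+1}) is achieved by the complete r-partite Turán graph T(n, r) with parts as balanced as possible, and is at most (1 − 1/r) · n^2/2. For r = 6, n = 276: the density bound is (5/6) · 76176/2 = 31740. Since 6 ∣ 276, the Turán graph T(276, 6) has parts of equal size 46, and its edge count e(T(276, 6)) = 31740 attains the density bound exactly.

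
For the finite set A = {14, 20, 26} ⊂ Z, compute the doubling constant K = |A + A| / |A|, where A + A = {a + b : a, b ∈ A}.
K = |A + A| / |A| = 5/3

Enumerate A + A = {a + b : a, b ∈ A}. With |A| = 3, there are |A|^2 = 9 ordered sum pairs; collecting distinct values, A + A = {28, 34, 40, 46, 52}, so |A + A| = 5. Thus K = 5/3. Here |A + A| = 2|A| − 1 = 5, the minimum possible — so K = 5/3 is minimal, which holds iff A is an arithmetic progression.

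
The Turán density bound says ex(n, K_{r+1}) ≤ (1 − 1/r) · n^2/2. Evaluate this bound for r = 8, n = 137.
Turán density bound = (7/8) · 137^2/2 = 131383/16 ≈ 8211.4375

Turán's theorem: ex(n, K_{r+1}) is achieved by the complete r-partite Turán graph T(n, r) with parts as balanced as possible, and is at most (1 − 1/r) · n^2/2. For r = 8, n = 137: the density bound is (7/8) · 18769/2 = 131383/16 ≈ 8211.4375. The integer-valued extremum is e(T(137, 8)) = 8211, which is strictly less than the density bound 131383/16 since 8 ∤ 137 (the parts of T(137, 8) cannot all be equal).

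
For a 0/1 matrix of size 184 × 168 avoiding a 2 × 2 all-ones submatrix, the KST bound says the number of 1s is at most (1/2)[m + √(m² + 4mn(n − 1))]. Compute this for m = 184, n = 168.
z(184, 168; 2, 2) ≤ (1/2)[184 + √(184² + 4·184·168·167)] = (1/2)[184 + √20683072] = 2365.9323

Kővári–Sós–Turán: let r_1, ..., r_184 be the row sums and z = Σ r_i the total number of 1s. Each pair of columns can share at most one row with both entries 1 (else a 2×2 all-ones block appears), so Σ_i C(r_i, 2) ≤ C(168, 2) = 14028. By convexity Σ_i C(r_i, 2) ≥ 184·C(z/184, 2) = z(z − 184)/(2·184), giving z² − 184z − 184·168·167 ≤ 0 and hence z ≤ (1/2)[184 + √(33856 + 4·5162304)] = (1/2)[184 + √20683072] ≈ (1/2)(184 + 4547.8646) = 2365.9323.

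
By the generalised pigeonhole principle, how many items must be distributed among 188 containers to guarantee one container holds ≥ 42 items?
n = (42 − 1)·188 + 1 = 7709

By the generalised pigeonhole principle, to guarantee some box contains ≥ r objects we need more than (r − 1) · k objects total. Threshold: n = (r − 1) · k + 1. With r = 42 and k = 188: n = 41 · 188 + 1 = 7708 + 1 = 7709. For n = 7708 = 41 · 188, we can put exactly 41 objects in every box, avoiding 42 in any single one — so 7709 is tight.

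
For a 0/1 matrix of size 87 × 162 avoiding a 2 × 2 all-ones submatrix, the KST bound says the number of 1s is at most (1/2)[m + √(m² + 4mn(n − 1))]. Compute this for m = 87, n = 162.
z(87, 162; 2, 2) ≤ (1/2)[87 + √(87² + 4·87·162·161)] = (1/2)[87 + √9084105] = 1550.4925

Kővári–Sós–Turán: let r_1, ..., r_87 be the row sums and z = Σ r_i the total number of 1s. Each pair of columns can share at most one row with both entries 1 (else a 2×2 all-ones block appears), so Σ_i C(r_i, 2) ≤ C(162, 2) = 13041. By convexity Σ_i C(r_i, 2) ≥ 87·C(z/87, 2) = z(z − 87)/(2·87), giving z² − 87z − 87·162·161 ≤ 0 and hence z ≤ (1/2)[87 + √(7569 + 4·2269134)] = (1/2)[87 + √9084105] ≈ (1/2)(87 + 3013.9849) = 1550.4925.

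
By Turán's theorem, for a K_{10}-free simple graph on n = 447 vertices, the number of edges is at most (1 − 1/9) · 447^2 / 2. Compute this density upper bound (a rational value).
Turán density bound = (8/9) · 447^2/2 = 88804

Turán's theorem: ex(n, K_{r+1}) is achieved by the complete r-partite Turán graph T(n, r) with parts as balanced as possible, and is at most (1 − 1/r) · n^2/2. For r = 9, n = 447: the density bound is (8/9) · 199809/2 = 88804. The integer-valued extremum is e(T(447, 9)) = 88803, which is strictly less than the density bound 88804 since 9 ∤ 447 (the parts of T(447, 9) cannot all be equal).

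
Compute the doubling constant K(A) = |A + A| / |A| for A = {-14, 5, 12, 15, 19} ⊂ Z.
K = |A + A| / |A| = 14/5

Enumerate A + A = {a + b : a, b ∈ A}. With |A| = 5, there are |A|^2 = 25 ordered sum pairs; collecting distinct values, A + A = {-28, -9, -2, 1, 5, 10, 17, 20, 24, 27, 30, 31, 34, 38}, so |A + A| = 14. Thus K = 14/5. For comparison, the minimum possible |A + A| over all 5-element sets is 2·5 − 1 = 9 (so min K = 9/5), attained only by arithmetic progressions.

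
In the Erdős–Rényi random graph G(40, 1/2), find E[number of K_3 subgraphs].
E[# K_3] = C(40, 3) · (1/2)^C(3, 2) = 9880 / 2^3 = 1235

For each 3-subset S of vertices (there are C(40, 3) = 9880 such S), let X_S = 1 if S induces a K_3 (all C(3, 2) = 3 edges present). Then P(X_S = 1) = (1/2)^3 = 1/8. By linearity of expectation, E[# K_3] = C(40, 3) · (1/2)^3 = 9880 / 8 = 1235.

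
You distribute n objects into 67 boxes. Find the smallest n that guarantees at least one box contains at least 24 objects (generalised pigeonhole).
n = (24 − 1)·67 + 1 = 1542

By the generalised pigeonhole principle, to guarantee some box contains ≥ r objects we need more than (r − 1) · k objects total. Threshold: n = (r − 1) · k + 1. With r = 24 and k = 67: n = 23 · 67 + 1 = 1541 + 1 = 1542. For n = 1541 = 23 · 67, we can put exactly 23 objects in every box, avoiding 24 in any single one — so 1542 is tight.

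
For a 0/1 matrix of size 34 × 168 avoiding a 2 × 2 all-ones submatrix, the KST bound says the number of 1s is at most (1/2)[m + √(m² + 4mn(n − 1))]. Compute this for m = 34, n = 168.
z(34, 168; 2, 2) ≤ (1/2)[34 + √(34² + 4·34·168·167)] = (1/2)[34 + √3816772] = 993.828

Kővári–Sós–Turán: let r_1, ..., r_34 be the row sums and z = Σ r_i the total number of 1s. Each pair of columns can share at most one row with both entries 1 (else a 2×2 all-ones block appears), so Σ_i C(r_i, 2) ≤ C(168, 2) = 14028. By convexity Σ_i C(r_i, 2) ≥ 34·C(z/34, 2) = z(z − 34)/(2·34), giving z² − 34z − 34·168·167 ≤ 0 and hence z ≤ (1/2)[34 + √(1156 + 4·953904)] = (1/2)[34 + √3816772] ≈ (1/2)(34 + 1953.6561) = 993.828.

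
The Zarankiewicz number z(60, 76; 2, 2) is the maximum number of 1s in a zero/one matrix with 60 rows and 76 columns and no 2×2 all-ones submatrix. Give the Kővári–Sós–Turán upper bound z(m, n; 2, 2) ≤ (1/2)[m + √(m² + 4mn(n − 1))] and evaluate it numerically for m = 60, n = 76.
z(60, 76; 2, 2) ≤ (1/2)[60 + √(60² + 4·60·76·75)] = (1/2)[60 + √1371600] = 615.5766

Kővári–Sós–Turán: let r_1, ..., r_60 be the row sums and z = Σ r_i the total number of 1s. Each pair of columns can share at most one row with both entries 1 (else a 2×2 all-ones block appears), so Σ_i C(r_i, 2) ≤ C(76, 2) = 2850. By convexity Σ_i C(r_i, 2) ≥ 60·C(z/60, 2) = z(z − 60)/(2·60), giving z² − 60z − 60·76·75 ≤ 0 and hence z ≤ (1/2)[60 + √(3600 + 4·342000)] = (1/2)[60 + √1371600] ≈ (1/2)(60 + 1171.1533) = 615.5766.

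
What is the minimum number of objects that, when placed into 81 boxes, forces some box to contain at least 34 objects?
n = (34 − 1)·81 + 1 = 2674

By the generalised pigeonhole principle, to guarantee some box contains ≥ r objects we need more than (r − 1) · k objects total. Threshold: n = (r − 1) · k + 1. With r = 34 and k = 81: n = 33 · 81 + 1 = 2673 + 1 = 2674. For n = 2673 = 33 · 81, we can put exactly 33 objects in every box, avoiding 34 in any single one — so 2674 is tight.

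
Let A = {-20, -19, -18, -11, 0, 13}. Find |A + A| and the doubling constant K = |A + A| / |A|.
K = |A + A| / |A| = 20/6 = 10/3

Enumerate A + A = {a + b : a, b ∈ A}. With |A| = 6, there are |A|^2 = 36 ordered sum pairs; collecting distinct values, A + A = {-40, -39, -38, -37, -36, -31, -30, -29, -22, -20, -19, -18, -11, -7, -6, -5, 0, 2, 13, 26}, so |A + A| = 20. Thus K = 20/6 = 10/3. For comparison, the minimum possible |A + A| over all 6-element sets is 2·6 − 1 = 11 (so min K = 11/6), attained only by arithmetic progressions.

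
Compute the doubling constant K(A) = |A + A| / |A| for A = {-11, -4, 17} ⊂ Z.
K = |A + A| / |A| = 6/3 = 2

Enumerate A + A = {a + b : a, b ∈ A}. With |A| = 3, there are |A|^2 = 9 ordered sum pairs; collecting distinct values, A + A = {-22, -15, -8, 6, 13, 34}, so |A + A| = 6. Thus K = 6/3 = 2. For comparison, the minimum possible |A + A| over all 3-element sets is 2·3 − 1 = 5 (so min K = 5/3), attained only by arithmetic progressions.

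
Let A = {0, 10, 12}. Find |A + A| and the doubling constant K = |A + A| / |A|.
K = |A + A| / |A| = 6/3 = 2

Enumerate A + A = {a + b : a, b ∈ A}. With |A| = 3, there are |A|^2 = 9 ordered sum pairs; collecting distinct values, A + A = {0, 10, 12, 20, 22, 24}, so |A + A| = 6. Thus K = 6/3 = 2. For comparison, the minimum possible |A + A| over all 3-element sets is 2·3 − 1 = 5 (so min K = 5/3), attained only by arithmetic progressions.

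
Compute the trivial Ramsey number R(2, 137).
R(2, 137) = 137

R(2, k) = k for all k ≥ 2: in a 2-colouring of K_k, either some edge is red (a red K_2) or all edges are blue (a blue K_k). And K_{136} coloured all-blue has no blue K_137, so R(2, 137) > 136. Hence R(2, 137) = 137.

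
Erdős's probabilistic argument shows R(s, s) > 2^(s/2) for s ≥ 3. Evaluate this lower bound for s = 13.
2^(13/2) = 90.5097; so R(13, 13) > 90.5097

Colour each edge of K_n uniformly at random with red/blue. The expected number of monochromatic K_13 is C(n, 13) · 2 · 2^(−C(13,2)). If C(n, 13) · 2^(1 − C(13,2)) < 1, then with positive probability no monochromatic K_13 exists, so R(13, 13) > n. The standard estimate C(n, 13) ≤ n^13/13! shows this inequality holds whenever n ≤ 2^(13/2) (since 13! · 2^(C(13,2) − 1) > 2^(13^2/2) ≥ n^13). Hence R(13, 13) > 2^(13/2) = 90.5097.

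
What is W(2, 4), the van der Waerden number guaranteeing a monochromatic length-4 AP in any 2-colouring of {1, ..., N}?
W(2, 4) = 35

This is a classical value, W(2, 4) = 35, established by combining an explicit 2-colouring of {1, ..., 34} with no monochromatic 4-AP (giving the lower bound W(2, 4) > 34) and a finite case analysis / exhaustive computer search showing every 2-colouring of {1, ..., 35} has such an AP.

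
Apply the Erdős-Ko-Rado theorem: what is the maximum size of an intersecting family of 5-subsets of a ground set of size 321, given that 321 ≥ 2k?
max |F| = C(320, 4) = 428761520

The Erdős-Ko-Rado theorem states: for n ≥ 2k, an intersecting family of k-subsets of an n-element set has size at most C(n − 1, k − 1), with equality for 'star' families {A ⊆ [n] : |A| = k, i ∈ A} (fix an element i). For n = 321, k = 5: C(320, 4) = 428761520.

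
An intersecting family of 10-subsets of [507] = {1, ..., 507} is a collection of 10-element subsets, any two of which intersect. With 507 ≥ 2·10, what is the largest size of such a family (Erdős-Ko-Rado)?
max |F| = C(506, 9) = 5578516465990712750

The Erdős-Ko-Rado theorem states: for n ≥ 2k, an intersecting family of k-subsets of an n-element set has size at most C(n − 1, k − 1), with equality for 'star' families {A ⊆ [n] : |A| = k, i ∈ A} (fix an element i). For n = 507, k = 10: C(506, 9) = 5578516465990712750.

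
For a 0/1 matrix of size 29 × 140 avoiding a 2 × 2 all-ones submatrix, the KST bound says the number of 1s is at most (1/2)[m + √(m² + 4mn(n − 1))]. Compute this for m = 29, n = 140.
z(29, 140; 2, 2) ≤ (1/2)[29 + √(29² + 4·29·140·139)] = (1/2)[29 + √2258201] = 765.8656

Kővári–Sós–Turán: let r_1, ..., r_29 be the row sums and z = Σ r_i the total number of 1s. Each pair of columns can share at most one row with both entries 1 (else a 2×2 all-ones block appears), so Σ_i C(r_i, 2) ≤ C(140, 2) = 9730. By convexity Σ_i C(r_i, 2) ≥ 29·C(z/29, 2) = z(z − 29)/(2·29), giving z² − 29z − 29·140·139 ≤ 0 and hence z ≤ (1/2)[29 + √(841 + 4·564340)] = (1/2)[29 + √2258201] ≈ (1/2)(29 + 1502.7312) = 765.8656.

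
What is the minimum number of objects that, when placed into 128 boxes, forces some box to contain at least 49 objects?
n = (49 − 1)·128 + 1 = 6145

By the generalised pigeonhole principle, to guarantee some box contains ≥ r objects we need more than (r − 1) · k objects total. Threshold: n = (r − 1) · k + 1. With r = 49 and k = 128: n = 48 · 128 + 1 = 6144 + 1 = 6145. For n = 6144 = 48 · 128, we can put exactly 48 objects in every box, avoiding 49 in any single one — so 6145 is tight.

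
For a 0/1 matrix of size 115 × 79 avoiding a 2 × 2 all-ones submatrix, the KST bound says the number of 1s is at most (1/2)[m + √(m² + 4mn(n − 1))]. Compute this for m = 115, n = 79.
z(115, 79; 2, 2) ≤ (1/2)[115 + √(115² + 4·115·79·78)] = (1/2)[115 + √2847745] = 901.2631

Kővári–Sós–Turán: let r_1, ..., r_115 be the row sums and z = Σ r_i the total number of 1s. Each pair of columns can share at most one row with both entries 1 (else a 2×2 all-ones block appears), so Σ_i C(r_i, 2) ≤ C(79, 2) = 3081. By convexity Σ_i C(r_i, 2) ≥ 115·C(z/115, 2) = z(z − 115)/(2·115), giving z² − 115z − 115·79·78 ≤ 0 and hence z ≤ (1/2)[115 + √(13225 + 4·708630)] = (1/2)[115 + √2847745] ≈ (1/2)(115 + 1687.5263) = 901.2631.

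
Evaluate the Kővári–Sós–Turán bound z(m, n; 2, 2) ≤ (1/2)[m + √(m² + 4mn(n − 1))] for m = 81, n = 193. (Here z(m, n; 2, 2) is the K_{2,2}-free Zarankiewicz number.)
z(81, 193; 2, 2) ≤ (1/2)[81 + √(81² + 4·81·193·192)] = (1/2)[81 + √12012705] = 1773.4675

Kővári–Sós–Turán: let r_1, ..., r_81 be the row sums and z = Σ r_i the total number of 1s. Each pair of columns can share at most one row with both entries 1 (else a 2×2 all-ones block appears), so Σ_i C(r_i, 2) ≤ C(193, 2) = 18528. By convexity Σ_i C(r_i, 2) ≥ 81·C(z/81, 2) = z(z − 81)/(2·81), giving z² − 81z − 81·193·192 ≤ 0 and hence z ≤ (1/2)[81 + √(6561 + 4·3001536)] = (1/2)[81 + √12012705] ≈ (1/2)(81 + 3465.9349) = 1773.4675.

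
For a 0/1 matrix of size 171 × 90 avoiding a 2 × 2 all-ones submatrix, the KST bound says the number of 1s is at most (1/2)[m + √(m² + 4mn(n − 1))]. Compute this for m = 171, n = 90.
z(171, 90; 2, 2) ≤ (1/2)[171 + √(171² + 4·171·90·89)] = (1/2)[171 + √5508081] = 1258.9651

Kővári–Sós–Turán: let r_1, ..., r_171 be the row sums and z = Σ r_i the total number of 1s. Each pair of columns can share at most one row with both entries 1 (else a 2×2 all-ones block appears), so Σ_i C(r_i, 2) ≤ C(90, 2) = 4005. By convexity Σ_i C(r_i, 2) ≥ 171·C(z/171, 2) = z(z − 171)/(2·171), giving z² − 171z − 171·90·89 ≤ 0 and hence z ≤ (1/2)[171 + √(29241 + 4·1369710)] = (1/2)[171 + √5508081] ≈ (1/2)(171 + 2346.9301) = 1258.9651.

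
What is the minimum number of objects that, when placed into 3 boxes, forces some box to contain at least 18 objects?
n = (18 − 1)·3 + 1 = 52

By the generalised pigeonhole principle, to guarantee some box contains ≥ r objects we need more than (r − 1) · k objects total. Threshold: n = (r − 1) · k + 1. With r = 18 and k = 3: n = 17 · 3 + 1 = 51 + 1 = 52. For n = 51 = 17 · 3, we can put exactly 17 objects in every box, avoiding 18 in any single one — so 52 is tight.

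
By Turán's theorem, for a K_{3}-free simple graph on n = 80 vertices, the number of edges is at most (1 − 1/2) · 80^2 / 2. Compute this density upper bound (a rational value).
Turán density bound = (1/2) · 80^2/2 = 1600

Turán's theorem: ex(n, K_{r+1}) is achieved by the complete r-partite Turán graph T(n, r) with parts as balanced as possible, and is at most (1 − 1/r) · n^2/2. For r = 2, n = 80: the density bound is (1/2) · 6400/2 = 1600. Since 2 ∣ 80, the Turán graph T(80, 2) has parts of equal size 40, and its edge count e(T(80, 2)) = 1600 attains the density bound exactly.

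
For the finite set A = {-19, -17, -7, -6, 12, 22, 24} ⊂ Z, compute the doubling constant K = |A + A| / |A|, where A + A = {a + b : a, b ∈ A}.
K = |A + A| / |A| = 26/7

Enumerate A + A = {a + b : a, b ∈ A}. With |A| = 7, there are |A|^2 = 49 ordered sum pairs; collecting distinct values, A + A = {-38, -36, -34, -26, -25, -24, -23, -14, -13, -12, -7, -5, 3, 5, 6, 7, 15, 16, 17, 18, 24, 34, 36, 44, 46, 48}, so |A + A| = 26. Thus K = 26/7. For comparison, the minimum possible |A + A| over all 7-element sets is 2·7 − 1 = 13 (so min K = 13/7), attained only by arithmetic progressions.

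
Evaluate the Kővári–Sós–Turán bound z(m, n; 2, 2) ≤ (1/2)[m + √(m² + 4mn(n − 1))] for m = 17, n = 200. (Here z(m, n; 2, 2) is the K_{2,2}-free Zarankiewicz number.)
z(17, 200; 2, 2) ≤ (1/2)[17 + √(17² + 4·17·200·199)] = (1/2)[17 + √2706689] = 831.1009

Kővári–Sós–Turán: let r_1, ..., r_17 be the row sums and z = Σ r_i the total number of 1s. Each pair of columns can share at most one row with both entries 1 (else a 2×2 all-ones block appears), so Σ_i C(r_i, 2) ≤ C(200, 2) = 19900. By convexity Σ_i C(r_i, 2) ≥ 17·C(z/17, 2) = z(z − 17)/(2·17), giving z² − 17z − 17·200·199 ≤ 0 and hence z ≤ (1/2)[17 + √(289 + 4·676600)] = (1/2)[17 + √2706689] ≈ (1/2)(17 + 1645.2018) = 831.1009.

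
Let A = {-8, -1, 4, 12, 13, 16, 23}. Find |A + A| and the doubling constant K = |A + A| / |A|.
K = |A + A| / |A| = 26/7

Enumerate A + A = {a + b : a, b ∈ A}. With |A| = 7, there are |A|^2 = 49 ordered sum pairs; collecting distinct values, A + A = {-16, -9, -4, -2, 3, 4, 5, 8, 11, 12, 15, 16, 17, 20, 22, 24, 25, 26, 27, 28, 29, 32, 35, 36, 39, 46}, so |A + A| = 26. Thus K = 26/7. For comparison, the minimum possible |A + A| over all 7-element sets is 2·7 − 1 = 13 (so min K = 13/7), attained only by arithmetic progressions.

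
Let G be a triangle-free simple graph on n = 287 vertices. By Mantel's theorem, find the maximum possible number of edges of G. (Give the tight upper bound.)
ex(287, K_3) = ⌊287^2/4⌋ = 20592

Mantel (1907): a triangle-free graph on n vertices has at most ⌊n^2/4⌋ edges, with equality for the complete bipartite graph K_{⌊n/2⌋, ⌈n/2⌉}. For n = 287: ⌊287^2/4⌋ = ⌊82369/4⌋ = 20592. The extremal graph is K_{143, 144}, which has 143·144 = 20592 edges.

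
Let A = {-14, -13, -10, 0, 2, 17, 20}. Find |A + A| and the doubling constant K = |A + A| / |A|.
K = |A + A| / |A| = 26/7

Enumerate A + A = {a + b : a, b ∈ A}. With |A| = 7, there are |A|^2 = 49 ordered sum pairs; collecting distinct values, A + A = {-28, -27, -26, -24, -23, -20, -14, -13, -12, -11, -10, -8, 0, 2, 3, 4, 6, 7, 10, 17, 19, 20, 22, 34, 37, 40}, so |A + A| = 26. Thus K = 26/7. For comparison, the minimum possible |A + A| over all 7-element sets is 2·7 − 1 = 13 (so min K = 13/7), attained only by arithmetic progressions.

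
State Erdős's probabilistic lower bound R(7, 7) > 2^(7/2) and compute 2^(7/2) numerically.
2^(7/2) = 11.3137; so R(7, 7) > 11.3137

Colour each edge of K_n uniformly at random with red/blue. The expected number of monochromatic K_7 is C(n, 7) · 2 · 2^(−C(7,2)). If C(n, 7) · 2^(1 − C(7,2)) < 1, then with positive probability no monochromatic K_7 exists, so R(7, 7) > n. The standard estimate C(n, 7) ≤ n^7/7! shows this inequality holds whenever n ≤ 2^(7/2) (since 7! · 2^(C(7,2) − 1) > 2^(7^2/2) ≥ n^7). Hence R(7, 7) > 2^(7/2) = 11.3137.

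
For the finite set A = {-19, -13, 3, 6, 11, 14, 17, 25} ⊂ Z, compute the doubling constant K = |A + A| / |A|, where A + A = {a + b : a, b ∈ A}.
K = |A + A| / |A| = 28/8 = 7/2

Enumerate A + A = {a + b : a, b ∈ A}. With |A| = 8, there are |A|^2 = 64 ordered sum pairs; collecting distinct values, A + A = {-38, -32, -26, -16, -13, -10, -8, -7, -5, -2, 1, 4, 6, 9, 12, 14, 17, 20, 22, 23, 25, 28, 31, 34, 36, 39, 42, 50}, so |A + A| = 28. Thus K = 28/8 = 7/2. For comparison, the minimum possible |A + A| over all 8-element sets is 2·8 − 1 = 15 (so min K = 15/8), attained only by arithmetic progressions.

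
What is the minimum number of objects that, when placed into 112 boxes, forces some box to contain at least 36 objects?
n = (36 − 1)·112 + 1 = 3921

By the generalised pigeonhole principle, to guarantee some box contains ≥ r objects we need more than (r − 1) · k objects total. Threshold: n = (r − 1) · k + 1. With r = 36 and k = 112: n = 35 · 112 + 1 = 3920 + 1 = 3921. For n = 3920 = 35 · 112, we can put exactly 35 objects in every box, avoiding 36 in any single one — so 3921 is tight.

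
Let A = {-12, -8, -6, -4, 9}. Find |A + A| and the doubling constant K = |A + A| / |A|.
K = |A + A| / |A| = 13/5

Enumerate A + A = {a + b : a, b ∈ A}. With |A| = 5, there are |A|^2 = 25 ordered sum pairs; collecting distinct values, A + A = {-24, -20, -18, -16, -14, -12, -10, -8, -3, 1, 3, 5, 18}, so |A + A| = 13. Thus K = 13/5. For comparison, the minimum possible |A + A| over all 5-element sets is 2·5 − 1 = 9 (so min K = 9/5), attained only by arithmetic progressions.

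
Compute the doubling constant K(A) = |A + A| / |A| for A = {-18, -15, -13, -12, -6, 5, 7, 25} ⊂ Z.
K = |A + A| / |A| = 31/8

Enumerate A + A = {a + b : a, b ∈ A}. With |A| = 8, there are |A|^2 = 64 ordered sum pairs; collecting distinct values, A + A = {-36, -33, -31, -30, -28, -27, -26, -25, -24, -21, -19, -18, -13, -12, -11, -10, -8, -7, -6, -5, -1, 1, 7, 10, 12, 13, 14, 19, 30, 32, 50}, so |A + A| = 31. Thus K = 31/8. For comparison, the minimum possible |A + A| over all 8-element sets is 2·8 − 1 = 15 (so min K = 15/8), attained only by arithmetic progressions.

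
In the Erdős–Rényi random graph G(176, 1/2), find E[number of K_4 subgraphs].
E[# K_4] = C(176, 4) · (1/2)^C(4, 2) = 38630900 / 2^6 = 9657725/16 = 603607.8125

For each 4-subset S of vertices (there are C(176, 4) = 38630900 such S), let X_S = 1 if S induces a K_4 (all C(4, 2) = 6 edges present). Then P(X_S = 1) = (1/2)^6 = 1/64. By linearity of expectation, E[# K_4] = C(176, 4) · (1/2)^6 = 38630900 / 64 = 9657725/16 = 603607.8125.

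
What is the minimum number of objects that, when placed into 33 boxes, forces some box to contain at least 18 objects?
n = (18 − 1)·33 + 1 = 562

By the generalised pigeonhole principle, to guarantee some box contains ≥ r objects we need more than (r − 1) · k objects total. Threshold: n = (r − 1) · k + 1. With r = 18 and k = 33: n = 17 · 33 + 1 = 561 + 1 = 562. For n = 561 = 17 · 33, we can put exactly 17 objects in every box, avoiding 18 in any single one — so 562 is tight.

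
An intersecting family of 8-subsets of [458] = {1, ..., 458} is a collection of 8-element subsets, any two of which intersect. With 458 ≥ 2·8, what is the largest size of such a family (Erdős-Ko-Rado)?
max |F| = C(457, 7) = 788734675816516

The Erdős-Ko-Rado theorem states: for n ≥ 2k, an intersecting family of k-subsets of an n-element set has size at most C(n − 1, k − 1), with equality for 'star' families {A ⊆ [n] : |A| = k, i ∈ A} (fix an element i). For n = 458, k = 8: C(457, 7) = 788734675816516.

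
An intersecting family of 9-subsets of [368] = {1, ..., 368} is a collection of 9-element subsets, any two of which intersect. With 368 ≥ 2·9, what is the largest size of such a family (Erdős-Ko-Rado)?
max |F| = C(367, 8) = 7558676743123935

Erdős-Ko-Rado (1961): when n ≥ 2k, max |F| = C(n−1, k−1). The bound is attained by the star {A : i ∈ A} for any fixed i ∈ [n]. Here C(368−1, 9−1) = C(367, 8) = 7558676743123935.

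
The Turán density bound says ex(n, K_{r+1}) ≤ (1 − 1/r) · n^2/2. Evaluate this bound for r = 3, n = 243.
Turán density bound = (2/3) · 243^2/2 = 19683

Turán's theorem: ex(n, K_{r+1}) is achieved by the complete r-partite Turán graph T(n, r) with parts as balanced as possible, and is at most (1 − 1/r) · n^2/2. For r = 3, n = 243: the density bound is (2/3) · 59049/2 = 19683. Since 3 ∣ 243, the Turán graph T(243, 3) has parts of equal size 81, and its edge count e(T(243, 3)) = 19683 attains the density bound exactly.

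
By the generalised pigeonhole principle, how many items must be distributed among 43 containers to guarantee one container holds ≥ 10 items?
n = (10 − 1)·43 + 1 = 388

By the generalised pigeonhole principle, to guarantee some box contains ≥ r objects we need more than (r − 1) · k objects total. Threshold: n = (r − 1) · k + 1. With r = 10 and k = 43: n = 9 · 43 + 1 = 387 + 1 = 388. For n = 387 = 9 · 43, we can put exactly 9 objects in every box, avoiding 10 in any single one — so 388 is tight.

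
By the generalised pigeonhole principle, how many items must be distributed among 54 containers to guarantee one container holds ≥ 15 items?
n = (15 − 1)·54 + 1 = 757

By the generalised pigeonhole principle, to guarantee some box contains ≥ r objects we need more than (r − 1) · k objects total. Threshold: n = (r − 1) · k + 1. With r = 15 and k = 54: n = 14 · 54 + 1 = 756 + 1 = 757. For n = 756 = 14 · 54, we can put exactly 14 objects in every box, avoiding 15 in any single one — so 757 is tight.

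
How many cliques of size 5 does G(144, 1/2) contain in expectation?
E[# K_5] = C(144, 5) · (1/2)^C(5, 2) = 481008528 / 2^10 = 30063033/64 = 469734.890625

For each 5-subset S of vertices (there are C(144, 5) = 481008528 such S), let X_S = 1 if S induces a K_5 (all C(5, 2) = 10 edges present). Then P(X_S = 1) = (1/2)^10 = 1/1024. By linearity of expectation, E[# K_5] = C(144, 5) · (1/2)^10 = 481008528 / 1024 = 30063033/64 = 469734.890625.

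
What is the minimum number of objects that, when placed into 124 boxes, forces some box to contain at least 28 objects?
n = (28 − 1)·124 + 1 = 3349

By the generalised pigeonhole principle, to guarantee some box contains ≥ r objects we need more than (r − 1) · k objects total. Threshold: n = (r − 1) · k + 1. With r = 28 and k = 124: n = 27 · 124 + 1 = 3348 + 1 = 3349. For n = 3348 = 27 · 124, we can put exactly 27 objects in every box, avoiding 28 in any single one — so 3349 is tight.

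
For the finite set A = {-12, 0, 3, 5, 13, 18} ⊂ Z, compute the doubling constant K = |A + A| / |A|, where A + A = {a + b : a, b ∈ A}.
K = |A + A| / |A| = 19/6

Enumerate A + A = {a + b : a, b ∈ A}. With |A| = 6, there are |A|^2 = 36 ordered sum pairs; collecting distinct values, A + A = {-24, -12, -9, -7, 0, 1, 3, 5, 6, 8, 10, 13, 16, 18, 21, 23, 26, 31, 36}, so |A + A| = 19. Thus K = 19/6. For comparison, the minimum possible |A + A| over all 6-element sets is 2·6 − 1 = 11 (so min K = 11/6), attained only by arithmetic progressions.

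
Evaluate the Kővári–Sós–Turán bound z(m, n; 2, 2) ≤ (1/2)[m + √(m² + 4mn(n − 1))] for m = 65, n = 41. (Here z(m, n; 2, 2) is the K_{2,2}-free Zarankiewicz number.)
z(65, 41; 2, 2) ≤ (1/2)[65 + √(65² + 4·65·41·40)] = (1/2)[65 + √430625] = 360.6101

Kővári–Sós–Turán: let r_1, ..., r_65 be the row sums and z = Σ r_i the total number of 1s. Each pair of columns can share at most one row with both entries 1 (else a 2×2 all-ones block appears), so Σ_i C(r_i, 2) ≤ C(41, 2) = 820. By convexity Σ_i C(r_i, 2) ≥ 65·C(z/65, 2) = z(z − 65)/(2·65), giving z² − 65z − 65·41·40 ≤ 0 and hence z ≤ (1/2)[65 + √(4225 + 4·106600)] = (1/2)[65 + √430625] ≈ (1/2)(65 + 656.2202) = 360.6101.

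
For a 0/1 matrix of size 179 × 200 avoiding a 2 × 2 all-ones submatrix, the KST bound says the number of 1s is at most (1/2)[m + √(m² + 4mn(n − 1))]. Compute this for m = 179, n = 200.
z(179, 200; 2, 2) ≤ (1/2)[179 + √(179² + 4·179·200·199)] = (1/2)[179 + √28528841] = 2760.1198

Kővári–Sós–Turán: let r_1, ..., r_179 be the row sums and z = Σ r_i the total number of 1s. Each pair of columns can share at most one row with both entries 1 (else a 2×2 all-ones block appears), so Σ_i C(r_i, 2) ≤ C(200, 2) = 19900. By convexity Σ_i C(r_i, 2) ≥ 179·C(z/179, 2) = z(z − 179)/(2·179), giving z² − 179z − 179·200·199 ≤ 0 and hence z ≤ (1/2)[179 + √(32041 + 4·7124200)] = (1/2)[179 + √28528841] ≈ (1/2)(179 + 5341.2397) = 2760.1198.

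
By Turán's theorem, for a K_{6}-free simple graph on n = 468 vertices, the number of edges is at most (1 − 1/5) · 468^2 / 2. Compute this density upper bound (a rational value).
Turán density bound = (4/5) · 468^2/2 = 438048/5 ≈ 87609.6

Turán's theorem: ex(n, K_{r+1}) is achieved by the complete r-partite Turán graph T(n, r) with parts as balanced as possible, and is at most (1 − 1/r) · n^2/2. For r = 5, n = 468: the density bound is (4/5) · 219024/2 = 438048/5 ≈ 87609.6. The integer-valued extremum is e(T(468, 5)) = 87609, which is strictly less than the density bound 438048/5 since 5 ∤ 468 (the parts of T(468, 5) cannot all be equal).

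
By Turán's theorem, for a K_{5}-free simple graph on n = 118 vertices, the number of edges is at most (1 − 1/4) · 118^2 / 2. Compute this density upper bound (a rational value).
Turán density bound = (3/4) · 118^2/2 = 10443/2 ≈ 5221.5

Turán's theorem: ex(n, K_{r+1}) is achieved by the complete r-partite Turán graph T(n, r) with parts as balanced as possible, and is at most (1 − 1/r) · n^2/2. For r = 4, n = 118: the density bound is (3/4) · 13924/2 = 10443/2 ≈ 5221.5. The integer-valued extremum is e(T(118, 4)) = 5221, which is strictly less than the density bound 10443/2 since 4 ∤ 118 (the parts of T(118, 4) cannot all be equal).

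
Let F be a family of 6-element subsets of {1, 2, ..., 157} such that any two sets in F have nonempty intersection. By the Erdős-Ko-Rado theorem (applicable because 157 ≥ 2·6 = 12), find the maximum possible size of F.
max |F| = C(156, 5) = 721656936

Erdős-Ko-Rado (1961): when n ≥ 2k, max |F| = C(n−1, k−1). The bound is attained by the star {A : i ∈ A} for any fixed i ∈ [n]. Here C(157−1, 6−1) = C(156, 5) = 721656936.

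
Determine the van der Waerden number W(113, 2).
W(113, 2) = 113 + 1 = 114

A 2-term AP is any pair of integers, so a monochromatic 2-AP exists iff some colour is used at least twice. With 113 colours, the colouring i ↦ i on {1, ..., 113} uses each colour once, avoiding any monochromatic pair, so W(113, 2) > 113. For {1, ..., 114}, pigeonhole forces two integers of the same colour, which form a monochromatic 2-AP. Hence W(113, 2) = 114.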